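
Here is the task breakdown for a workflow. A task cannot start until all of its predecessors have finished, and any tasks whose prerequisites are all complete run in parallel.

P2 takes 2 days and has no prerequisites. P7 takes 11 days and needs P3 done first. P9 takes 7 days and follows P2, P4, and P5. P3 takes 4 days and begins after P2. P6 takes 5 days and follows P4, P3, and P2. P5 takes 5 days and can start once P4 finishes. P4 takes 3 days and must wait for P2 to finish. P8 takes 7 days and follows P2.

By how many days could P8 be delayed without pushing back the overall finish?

8

The longest chain is P2→P3→P7 = 2+4+11 = 17; overall finish 17 days.
Longest path through P8: 9 days (earliest finish 9, latest finish 17).
Float = 17 − 9 = 8.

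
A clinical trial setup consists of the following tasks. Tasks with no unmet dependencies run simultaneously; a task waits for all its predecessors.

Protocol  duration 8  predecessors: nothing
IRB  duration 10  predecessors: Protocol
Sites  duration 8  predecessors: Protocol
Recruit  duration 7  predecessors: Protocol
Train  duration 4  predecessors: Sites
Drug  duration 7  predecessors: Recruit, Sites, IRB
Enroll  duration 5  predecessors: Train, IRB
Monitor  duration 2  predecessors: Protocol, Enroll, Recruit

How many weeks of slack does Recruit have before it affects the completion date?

5

Critical path: Protocol→Sites→Train→Enroll→Monitor = 8+8+4+5+2 = 27, so the finish is 27 weeks.
Recruit finishes as early as 15 and must finish by 20.
Slack of Recruit = 13 − 8 = 5 weeks.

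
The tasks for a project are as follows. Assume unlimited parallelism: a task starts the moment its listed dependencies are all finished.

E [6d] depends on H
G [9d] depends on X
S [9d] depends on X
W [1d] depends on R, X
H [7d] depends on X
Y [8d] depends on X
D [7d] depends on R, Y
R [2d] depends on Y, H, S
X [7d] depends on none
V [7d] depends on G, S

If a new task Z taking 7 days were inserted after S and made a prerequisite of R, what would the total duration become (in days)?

32

Originally the project takes 25 days.
With Z inserted, R now waits for max(Y, H, S, Z).
New critical path: X→S→Z→R→D = 7+9+7+2+7 = 32 ⇒ 32 days.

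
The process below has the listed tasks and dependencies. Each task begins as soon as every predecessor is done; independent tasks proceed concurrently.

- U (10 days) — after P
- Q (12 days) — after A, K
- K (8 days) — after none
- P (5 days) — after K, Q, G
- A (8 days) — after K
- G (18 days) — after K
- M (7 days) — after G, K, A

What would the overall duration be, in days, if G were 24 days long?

Baseline: K→A→Q→P→U = 8+8+12+5+10 = 43 → 43 days.
G has 2 days of float (longest path through it is 41).
New critical path: K→G→P→U = 8+24+5+10 = 47 ⇒ 47 days.

47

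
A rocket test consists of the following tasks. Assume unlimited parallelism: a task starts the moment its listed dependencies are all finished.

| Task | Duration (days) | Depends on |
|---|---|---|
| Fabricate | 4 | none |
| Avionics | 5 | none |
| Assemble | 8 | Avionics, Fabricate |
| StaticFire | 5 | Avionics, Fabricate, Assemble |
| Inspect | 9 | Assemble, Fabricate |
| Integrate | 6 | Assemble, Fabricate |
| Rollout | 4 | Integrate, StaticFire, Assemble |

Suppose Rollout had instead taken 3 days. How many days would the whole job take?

22

Actual critical path: Avionics→Assemble→Integrate→Rollout = 5+8+6+4 = 23 ⇒ 23 days.
Rollout lies on that path, so at 3 days the path becomes 22 days.
New critical path: Avionics→Assemble→Inspect = 5+8+9 = 22 ⇒ 22 days.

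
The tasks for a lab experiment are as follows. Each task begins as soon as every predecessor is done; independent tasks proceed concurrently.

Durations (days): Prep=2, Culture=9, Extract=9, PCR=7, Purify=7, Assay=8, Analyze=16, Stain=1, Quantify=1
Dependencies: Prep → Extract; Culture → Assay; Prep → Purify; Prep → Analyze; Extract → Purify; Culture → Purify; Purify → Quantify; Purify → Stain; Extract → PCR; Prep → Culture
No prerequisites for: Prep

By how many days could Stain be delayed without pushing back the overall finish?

The longest chain is Prep→Culture→Purify→Stain = 2+9+7+1 = 19; overall finish 19 days.
Longest path through Stain: 19 days (earliest finish 19, latest finish 19).
So Stain can slip 19 − 19 = 0 days.

0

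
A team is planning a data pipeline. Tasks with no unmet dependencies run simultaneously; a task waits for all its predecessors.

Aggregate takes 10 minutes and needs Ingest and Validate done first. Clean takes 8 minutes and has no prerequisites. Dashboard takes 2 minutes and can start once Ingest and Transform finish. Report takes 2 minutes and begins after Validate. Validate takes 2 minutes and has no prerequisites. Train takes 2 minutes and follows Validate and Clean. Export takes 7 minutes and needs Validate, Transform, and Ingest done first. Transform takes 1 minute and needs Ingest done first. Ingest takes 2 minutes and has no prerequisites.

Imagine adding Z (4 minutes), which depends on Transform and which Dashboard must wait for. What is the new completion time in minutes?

Originally the data pipeline takes 12 minutes.
With Z inserted, Dashboard now waits for max(Ingest, Transform, Z).
New critical path: Ingest→Aggregate = 2+10 = 12 ⇒ 12 minutes.

12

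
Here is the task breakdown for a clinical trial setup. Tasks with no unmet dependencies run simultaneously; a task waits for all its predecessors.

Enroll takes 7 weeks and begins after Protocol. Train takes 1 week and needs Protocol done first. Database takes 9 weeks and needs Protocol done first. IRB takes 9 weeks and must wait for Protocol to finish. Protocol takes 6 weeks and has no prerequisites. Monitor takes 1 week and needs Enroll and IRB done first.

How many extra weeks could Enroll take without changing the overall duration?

2

Protocol→IRB→Monitor = 6+9+1 = 16 sets the makespan at 16 weeks.
The longest chain containing Enroll totals 14 weeks.
Slack of Enroll = 8 − 6 = 2 weeks.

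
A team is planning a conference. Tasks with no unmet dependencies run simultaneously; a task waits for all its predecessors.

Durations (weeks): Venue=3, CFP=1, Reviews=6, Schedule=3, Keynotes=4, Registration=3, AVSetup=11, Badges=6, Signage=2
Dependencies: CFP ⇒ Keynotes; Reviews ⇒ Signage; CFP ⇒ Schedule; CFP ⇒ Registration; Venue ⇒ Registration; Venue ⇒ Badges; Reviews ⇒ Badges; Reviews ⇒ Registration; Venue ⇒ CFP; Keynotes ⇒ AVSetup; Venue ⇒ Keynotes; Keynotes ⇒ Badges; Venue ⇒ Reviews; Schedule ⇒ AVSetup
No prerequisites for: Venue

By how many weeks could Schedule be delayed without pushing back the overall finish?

Critical path: Venue→CFP→Keynotes→AVSetup = 3+1+4+11 = 19, so the finish is 19 weeks.
Schedule finishes as early as 7 and must finish by 8.
Slack of Schedule = 5 − 4 = 1 week.

1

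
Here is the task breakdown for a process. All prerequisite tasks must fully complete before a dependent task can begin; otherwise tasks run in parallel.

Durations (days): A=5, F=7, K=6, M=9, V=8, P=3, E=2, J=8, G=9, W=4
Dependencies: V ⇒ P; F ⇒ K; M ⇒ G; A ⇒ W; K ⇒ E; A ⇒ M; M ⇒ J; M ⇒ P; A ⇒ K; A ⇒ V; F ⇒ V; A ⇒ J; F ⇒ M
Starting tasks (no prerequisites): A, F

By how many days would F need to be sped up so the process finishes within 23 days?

2

Current finish: 25 days; target: 23.
F is on every critical path, so each day cut from F cuts the finish by one (this holds down to a finish of 23).
Need 25 − 23 = 2 days off F → F becomes 5 days, finish becomes 23.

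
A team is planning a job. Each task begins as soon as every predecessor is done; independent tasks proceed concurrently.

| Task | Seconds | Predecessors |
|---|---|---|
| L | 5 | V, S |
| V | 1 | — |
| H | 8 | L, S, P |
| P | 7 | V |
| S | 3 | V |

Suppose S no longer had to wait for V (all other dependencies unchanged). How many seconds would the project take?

16

Before: longest chain V→S→L→H = 1+3+5+8 = 17, finish 17.
Without V→S, S's earliest start moves from 1 to 0.
After: V→P→H = 1+7+8 = 16 → 16 seconds.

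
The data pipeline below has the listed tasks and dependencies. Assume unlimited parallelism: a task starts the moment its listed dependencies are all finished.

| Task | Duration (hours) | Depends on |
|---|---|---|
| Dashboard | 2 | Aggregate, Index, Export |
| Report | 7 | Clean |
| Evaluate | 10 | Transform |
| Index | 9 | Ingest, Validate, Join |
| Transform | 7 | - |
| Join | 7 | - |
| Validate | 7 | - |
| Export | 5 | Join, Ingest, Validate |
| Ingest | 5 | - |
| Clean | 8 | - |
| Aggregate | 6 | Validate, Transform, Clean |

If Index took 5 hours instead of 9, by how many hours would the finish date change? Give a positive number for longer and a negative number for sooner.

Actual critical path: Validate→Index→Dashboard = 7+9+2 = 18 ⇒ 18 hours.
Since Index is critical, the -4 change carries straight to that chain (now 14 hours).
New critical path: Transform→Evaluate = 7+10 = 17 ⇒ 17 hours.
Change in finish: 17 − 18 = -1 hours.

-1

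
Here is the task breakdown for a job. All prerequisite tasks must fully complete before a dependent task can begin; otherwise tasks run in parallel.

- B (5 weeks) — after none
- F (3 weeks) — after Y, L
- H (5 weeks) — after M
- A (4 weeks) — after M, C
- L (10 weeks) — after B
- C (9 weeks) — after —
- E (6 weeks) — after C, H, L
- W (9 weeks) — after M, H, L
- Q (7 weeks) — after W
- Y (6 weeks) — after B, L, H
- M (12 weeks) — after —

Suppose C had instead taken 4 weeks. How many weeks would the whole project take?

33

As given, the longest chain is M→H→W→Q = 12+5+9+7 = 33, so the finish is 33 weeks.
C is off the critical path — its longest chain is 15 weeks, giving 18 of slack.
That remains the longest chain; total 33 weeks.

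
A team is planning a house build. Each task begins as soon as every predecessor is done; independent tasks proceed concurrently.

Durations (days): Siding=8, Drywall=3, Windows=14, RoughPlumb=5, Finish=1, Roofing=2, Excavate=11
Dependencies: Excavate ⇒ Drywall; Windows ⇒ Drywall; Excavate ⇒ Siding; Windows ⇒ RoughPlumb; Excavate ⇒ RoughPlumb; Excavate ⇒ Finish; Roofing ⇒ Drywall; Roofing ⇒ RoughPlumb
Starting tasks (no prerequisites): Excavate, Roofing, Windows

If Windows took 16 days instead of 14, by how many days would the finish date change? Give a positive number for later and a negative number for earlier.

2

Critical path before the change: Windows→RoughPlumb = 14+5 = 19 giving 19 days.
Since Windows is critical, the +2 change carries straight to that chain (now 21 days).
That remains the longest chain; total 21 days.
Change in finish: 21 − 19 = +2 days.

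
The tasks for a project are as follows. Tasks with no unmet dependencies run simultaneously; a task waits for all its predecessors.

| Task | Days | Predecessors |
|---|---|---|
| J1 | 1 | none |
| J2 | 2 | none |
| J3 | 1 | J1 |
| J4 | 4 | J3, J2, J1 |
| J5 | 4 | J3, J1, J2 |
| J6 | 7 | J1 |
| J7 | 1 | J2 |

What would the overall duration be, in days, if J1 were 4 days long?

Baseline: J1→J6 = 1+7 = 8 → 8 days.
J1 is on the critical path; changing it to 4 makes that path 11 days.
No other chain overtakes it, so the finish is 11 days.

11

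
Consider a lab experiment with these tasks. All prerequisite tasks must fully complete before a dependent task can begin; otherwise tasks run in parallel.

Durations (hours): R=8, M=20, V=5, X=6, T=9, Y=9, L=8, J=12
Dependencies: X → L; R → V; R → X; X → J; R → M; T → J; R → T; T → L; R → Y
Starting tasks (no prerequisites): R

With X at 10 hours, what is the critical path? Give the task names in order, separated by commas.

Critical path before the change: R→T→J = 8+9+12 = 29 giving 29 hours.
The longest path through X is only 26 hours, so X has float 3.
The binding chain switches to R→X→J = 8+10+12 = 30; finish 30 hours.

R, X, J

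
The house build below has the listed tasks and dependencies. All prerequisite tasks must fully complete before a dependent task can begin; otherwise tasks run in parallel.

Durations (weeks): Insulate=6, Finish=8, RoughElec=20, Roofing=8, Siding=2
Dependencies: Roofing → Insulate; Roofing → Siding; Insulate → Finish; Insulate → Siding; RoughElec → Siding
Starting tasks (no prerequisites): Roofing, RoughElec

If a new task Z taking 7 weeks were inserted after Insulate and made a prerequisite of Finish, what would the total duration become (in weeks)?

Originally the house build takes 22 weeks.
With Z inserted, Finish now waits for max(Insulate, Z).
New critical path: Roofing→Insulate→Z→Finish = 8+6+7+8 = 29 ⇒ 29 weeks.

29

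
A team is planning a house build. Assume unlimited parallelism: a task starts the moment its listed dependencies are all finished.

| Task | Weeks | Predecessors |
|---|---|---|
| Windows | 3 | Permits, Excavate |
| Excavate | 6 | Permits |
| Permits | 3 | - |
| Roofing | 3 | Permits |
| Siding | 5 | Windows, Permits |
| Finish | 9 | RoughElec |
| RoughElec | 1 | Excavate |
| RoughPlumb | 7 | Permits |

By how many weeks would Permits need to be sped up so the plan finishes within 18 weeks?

Current finish: 19 weeks; target: 18.
Permits is on every critical path, so each week cut from Permits cuts the finish by one (this holds down to a finish of 17).
Need 19 − 18 = 1 week off Permits → Permits becomes 2 weeks, finish becomes 18.

1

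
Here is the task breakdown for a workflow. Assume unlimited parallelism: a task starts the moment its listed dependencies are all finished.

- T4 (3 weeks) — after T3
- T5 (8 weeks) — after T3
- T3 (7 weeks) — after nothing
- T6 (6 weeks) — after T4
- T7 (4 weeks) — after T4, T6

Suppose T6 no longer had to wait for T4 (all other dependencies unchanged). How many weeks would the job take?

Before: longest chain T3→T4→T6→T7 = 7+3+6+4 = 20, finish 20.
Without T4→T6, T6's earliest start moves from 10 to 0.
After: T3→T5 = 7+8 = 15 → 15 weeks.

15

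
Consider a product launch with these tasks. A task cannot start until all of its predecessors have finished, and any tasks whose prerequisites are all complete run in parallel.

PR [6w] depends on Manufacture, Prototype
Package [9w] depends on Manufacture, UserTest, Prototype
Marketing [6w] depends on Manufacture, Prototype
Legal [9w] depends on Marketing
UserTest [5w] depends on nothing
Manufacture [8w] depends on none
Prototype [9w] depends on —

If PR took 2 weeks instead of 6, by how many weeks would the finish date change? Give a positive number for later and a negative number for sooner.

Critical path before the change: Prototype→Marketing→Legal = 9+6+9 = 24 giving 24 weeks.
PR has 9 weeks of float (longest path through it is 15).
The critical path is still Prototype→Marketing→Legal; finish is now 24 weeks.
Change in finish: 24 − 24 = +0 weeks.

0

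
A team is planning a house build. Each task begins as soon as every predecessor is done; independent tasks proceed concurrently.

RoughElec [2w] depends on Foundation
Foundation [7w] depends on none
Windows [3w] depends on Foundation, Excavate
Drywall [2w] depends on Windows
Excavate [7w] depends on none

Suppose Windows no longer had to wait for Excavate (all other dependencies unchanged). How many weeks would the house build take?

Original critical path: Excavate→Windows→Drywall = 7+3+2 = 12 ⇒ 12 weeks.
Dropping Excavate→Windows doesn't change Windows's earliest start (7); another predecessor still binds.
After: Foundation→Windows→Drywall = 7+3+2 = 12 → 12 weeks.

12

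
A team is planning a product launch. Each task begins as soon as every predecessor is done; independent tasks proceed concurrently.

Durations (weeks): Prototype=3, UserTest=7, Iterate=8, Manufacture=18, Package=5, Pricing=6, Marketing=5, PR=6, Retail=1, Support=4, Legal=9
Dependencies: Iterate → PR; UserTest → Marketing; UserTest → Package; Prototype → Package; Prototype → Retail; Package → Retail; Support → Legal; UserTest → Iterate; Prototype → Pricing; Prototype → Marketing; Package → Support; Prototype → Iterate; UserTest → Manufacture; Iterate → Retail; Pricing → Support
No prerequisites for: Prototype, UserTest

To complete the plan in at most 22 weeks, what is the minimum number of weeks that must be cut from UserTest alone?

3

Current finish: 25 weeks; target: 22.
UserTest is on every critical path, so each week cut from UserTest cuts the finish by one (this holds down to a finish of 22).
Need 25 − 22 = 3 weeks off UserTest → UserTest becomes 4 weeks, finish becomes 22.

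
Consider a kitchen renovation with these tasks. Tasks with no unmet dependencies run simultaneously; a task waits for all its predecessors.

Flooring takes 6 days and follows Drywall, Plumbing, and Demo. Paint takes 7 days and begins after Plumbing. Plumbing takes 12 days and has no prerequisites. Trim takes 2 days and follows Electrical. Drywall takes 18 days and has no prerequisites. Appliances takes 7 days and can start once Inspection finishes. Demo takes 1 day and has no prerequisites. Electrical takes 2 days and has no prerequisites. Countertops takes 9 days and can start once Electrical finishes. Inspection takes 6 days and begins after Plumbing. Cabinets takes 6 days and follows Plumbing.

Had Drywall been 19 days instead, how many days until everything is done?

25

The binding path is Plumbing→Inspection→Appliances = 12+6+7 = 25; finish at 25 days.
Drywall is off the critical path — its longest chain is 24 days, giving 1 of slack.
No other chain overtakes it, so the finish is 25 days.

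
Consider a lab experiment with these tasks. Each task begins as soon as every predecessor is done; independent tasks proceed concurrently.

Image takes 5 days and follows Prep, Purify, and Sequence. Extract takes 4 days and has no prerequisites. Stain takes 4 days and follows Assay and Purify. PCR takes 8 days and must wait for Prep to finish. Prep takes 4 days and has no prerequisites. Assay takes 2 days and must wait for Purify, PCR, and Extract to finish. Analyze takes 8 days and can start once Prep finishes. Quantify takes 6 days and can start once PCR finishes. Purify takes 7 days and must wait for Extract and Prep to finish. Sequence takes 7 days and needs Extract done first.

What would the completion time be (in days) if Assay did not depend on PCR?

With the dependency in place, Prep→PCR→Assay→Stain = 4+8+2+4 = 18 sets the finish at 18 days.
Without PCR→Assay, Assay's earliest start moves from 12 to 11.
After: Prep→PCR→Quantify = 4+8+6 = 18 → 18 days.

18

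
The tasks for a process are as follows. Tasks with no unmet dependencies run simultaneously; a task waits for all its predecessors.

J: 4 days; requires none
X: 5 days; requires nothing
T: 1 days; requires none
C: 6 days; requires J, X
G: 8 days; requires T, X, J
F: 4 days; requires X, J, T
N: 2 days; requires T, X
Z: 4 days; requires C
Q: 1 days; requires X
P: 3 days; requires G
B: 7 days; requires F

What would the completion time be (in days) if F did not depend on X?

16

With the dependency in place, X→G→P = 5+8+3 = 16 sets the finish at 16 days.
Without X→F, F's earliest start moves from 5 to 4.
New critical path: X→G→P = 5+8+3 = 16 ⇒ 16 days.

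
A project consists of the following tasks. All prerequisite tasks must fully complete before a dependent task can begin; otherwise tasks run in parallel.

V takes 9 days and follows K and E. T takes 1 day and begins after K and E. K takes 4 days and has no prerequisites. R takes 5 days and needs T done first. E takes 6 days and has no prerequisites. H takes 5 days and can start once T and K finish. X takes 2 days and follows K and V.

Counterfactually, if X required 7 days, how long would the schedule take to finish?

22

Actual critical path: E→V→X = 6+9+2 = 17 ⇒ 17 days.
X is on the critical path; changing it to 7 makes that path 22 days.
That remains the longest chain; total 22 days.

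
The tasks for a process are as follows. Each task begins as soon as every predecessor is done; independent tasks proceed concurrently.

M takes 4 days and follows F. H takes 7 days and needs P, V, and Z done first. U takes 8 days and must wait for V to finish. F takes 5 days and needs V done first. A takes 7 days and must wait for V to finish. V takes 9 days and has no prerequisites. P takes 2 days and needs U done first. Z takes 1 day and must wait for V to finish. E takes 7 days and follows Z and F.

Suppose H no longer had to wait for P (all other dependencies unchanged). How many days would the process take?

21

Original critical path: V→U→P→H = 9+8+2+7 = 26 ⇒ 26 days.
Without P→H, H's earliest start moves from 19 to 10.
The longest chain is now V→F→E = 9+5+7 = 21, so the process takes 21 days.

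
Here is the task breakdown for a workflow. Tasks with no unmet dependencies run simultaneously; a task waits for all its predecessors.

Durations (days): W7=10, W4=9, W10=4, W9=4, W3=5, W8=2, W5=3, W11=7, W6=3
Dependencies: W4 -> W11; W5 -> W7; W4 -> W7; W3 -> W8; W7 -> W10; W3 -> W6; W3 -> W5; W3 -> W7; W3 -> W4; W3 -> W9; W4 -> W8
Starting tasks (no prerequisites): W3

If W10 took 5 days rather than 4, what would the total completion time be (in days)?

Actual critical path: W3→W4→W7→W10 = 5+9+10+4 = 28 ⇒ 28 days.
W10 is on the critical path; changing it to 5 makes that path 29 days.
The critical path is still W3→W4→W7→W10; finish is now 29 days.

29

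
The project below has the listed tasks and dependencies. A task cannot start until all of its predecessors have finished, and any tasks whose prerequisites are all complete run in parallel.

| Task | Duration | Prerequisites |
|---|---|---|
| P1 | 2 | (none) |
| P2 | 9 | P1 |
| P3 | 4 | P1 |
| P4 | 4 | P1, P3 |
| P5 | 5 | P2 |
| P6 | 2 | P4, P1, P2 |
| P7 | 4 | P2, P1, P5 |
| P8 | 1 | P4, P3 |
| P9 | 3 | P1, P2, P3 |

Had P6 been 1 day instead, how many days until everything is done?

As given, the longest chain is P1→P2→P5→P7 = 2+9+5+4 = 20, so the finish is 20 days.
The longest path through P6 is only 13 days, so P6 has float 7.
No other chain overtakes it, so the finish is 20 days.

20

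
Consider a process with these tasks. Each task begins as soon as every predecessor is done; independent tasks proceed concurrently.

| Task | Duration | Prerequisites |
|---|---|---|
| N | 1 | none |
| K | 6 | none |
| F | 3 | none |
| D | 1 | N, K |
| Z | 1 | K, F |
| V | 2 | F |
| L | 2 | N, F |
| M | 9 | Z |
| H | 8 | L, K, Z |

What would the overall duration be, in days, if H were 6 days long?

16

Baseline: K→Z→M = 6+1+9 = 16 → 16 days.
H has 1 day of float (longest path through it is 15).
No other chain overtakes it, so the finish is 16 days.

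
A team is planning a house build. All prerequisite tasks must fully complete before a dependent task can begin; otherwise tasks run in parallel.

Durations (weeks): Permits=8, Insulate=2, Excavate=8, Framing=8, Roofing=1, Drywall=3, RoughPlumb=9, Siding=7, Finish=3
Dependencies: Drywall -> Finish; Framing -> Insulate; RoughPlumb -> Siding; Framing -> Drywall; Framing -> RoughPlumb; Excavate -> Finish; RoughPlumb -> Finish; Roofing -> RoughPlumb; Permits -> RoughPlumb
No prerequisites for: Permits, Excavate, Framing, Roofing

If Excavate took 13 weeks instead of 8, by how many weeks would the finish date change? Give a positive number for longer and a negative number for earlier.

0

Critical path before the change: Permits→RoughPlumb→Siding = 8+9+7 = 24 giving 24 weeks.
Excavate has 13 weeks of float (longest path through it is 11).
No other chain overtakes it, so the finish is 24 weeks.
Change in finish: 24 − 24 = +0 weeks.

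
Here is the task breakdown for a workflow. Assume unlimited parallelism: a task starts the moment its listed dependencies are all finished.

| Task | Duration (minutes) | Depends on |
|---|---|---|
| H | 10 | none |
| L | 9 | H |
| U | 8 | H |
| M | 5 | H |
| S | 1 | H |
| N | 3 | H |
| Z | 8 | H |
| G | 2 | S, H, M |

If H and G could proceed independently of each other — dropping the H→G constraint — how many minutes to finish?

Before: longest chain H→L = 10+9 = 19, finish 19.
Dropping H→G doesn't change G's earliest start (15); another predecessor still binds.
After: H→L = 10+9 = 19 → 19 minutes.

19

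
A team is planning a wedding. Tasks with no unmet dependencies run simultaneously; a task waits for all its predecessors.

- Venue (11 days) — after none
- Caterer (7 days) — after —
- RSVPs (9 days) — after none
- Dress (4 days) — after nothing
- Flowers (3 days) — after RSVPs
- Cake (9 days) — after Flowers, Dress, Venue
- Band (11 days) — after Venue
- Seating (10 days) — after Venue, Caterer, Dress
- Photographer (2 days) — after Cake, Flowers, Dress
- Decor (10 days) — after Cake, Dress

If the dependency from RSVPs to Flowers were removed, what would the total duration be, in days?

Original critical path: RSVPs→Flowers→Cake→Decor = 9+3+9+10 = 31 ⇒ 31 days.
Without RSVPs→Flowers, Flowers's earliest start moves from 9 to 0.
After: Venue→Cake→Decor = 11+9+10 = 30 → 30 days.

30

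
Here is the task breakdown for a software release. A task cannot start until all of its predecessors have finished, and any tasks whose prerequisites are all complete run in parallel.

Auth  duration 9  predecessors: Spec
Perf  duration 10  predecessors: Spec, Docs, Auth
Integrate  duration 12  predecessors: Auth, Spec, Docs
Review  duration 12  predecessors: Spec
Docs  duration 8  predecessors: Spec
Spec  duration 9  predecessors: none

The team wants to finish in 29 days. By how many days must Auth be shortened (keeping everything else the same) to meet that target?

1

Current finish: 30 days; target: 29.
Auth is on every critical path, so each day cut from Auth cuts the finish by one (this holds down to a finish of 29).
Need 30 − 29 = 1 day off Auth → Auth becomes 8 days, finish becomes 29.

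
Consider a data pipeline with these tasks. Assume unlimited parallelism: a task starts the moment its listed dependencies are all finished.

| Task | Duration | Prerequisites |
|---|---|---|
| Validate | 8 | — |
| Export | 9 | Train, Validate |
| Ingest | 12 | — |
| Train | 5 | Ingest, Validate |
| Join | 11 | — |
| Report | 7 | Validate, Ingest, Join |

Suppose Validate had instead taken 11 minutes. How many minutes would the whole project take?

Critical path before the change: Ingest→Train→Export = 12+5+9 = 26 giving 26 minutes.
Validate is off the critical path — its longest chain is 22 minutes, giving 4 of slack.
The critical path is still Ingest→Train→Export; finish is now 26 minutes.

26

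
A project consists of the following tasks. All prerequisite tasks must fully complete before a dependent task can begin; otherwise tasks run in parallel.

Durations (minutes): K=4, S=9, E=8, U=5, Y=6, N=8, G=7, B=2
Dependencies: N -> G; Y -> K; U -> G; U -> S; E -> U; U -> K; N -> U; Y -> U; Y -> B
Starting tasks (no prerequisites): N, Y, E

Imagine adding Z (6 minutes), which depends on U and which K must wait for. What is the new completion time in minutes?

23

Originally the project takes 22 minutes.
With Z inserted, K now waits for max(U, Y, Z).
New critical path: N→U→Z→K = 8+5+6+4 = 23 ⇒ 23 minutes.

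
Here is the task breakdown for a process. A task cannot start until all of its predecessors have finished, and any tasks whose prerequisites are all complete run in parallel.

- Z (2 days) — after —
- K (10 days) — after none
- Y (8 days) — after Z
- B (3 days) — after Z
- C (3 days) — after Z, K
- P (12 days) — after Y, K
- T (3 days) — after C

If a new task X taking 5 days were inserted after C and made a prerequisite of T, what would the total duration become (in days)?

22

Originally the schedule takes 22 days.
With X inserted, T now waits for max(C, X).
New critical path: Z→Y→P = 2+8+12 = 22 ⇒ 22 days.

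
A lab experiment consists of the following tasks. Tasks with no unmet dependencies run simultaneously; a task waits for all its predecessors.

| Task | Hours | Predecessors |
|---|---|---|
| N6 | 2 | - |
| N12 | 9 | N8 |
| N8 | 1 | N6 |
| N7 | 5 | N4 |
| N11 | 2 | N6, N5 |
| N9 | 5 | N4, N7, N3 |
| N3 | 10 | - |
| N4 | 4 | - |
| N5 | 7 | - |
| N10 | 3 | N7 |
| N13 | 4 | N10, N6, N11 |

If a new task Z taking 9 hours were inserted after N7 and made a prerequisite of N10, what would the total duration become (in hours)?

Originally the plan takes 16 hours.
With Z inserted, N10 now waits for max(N7, Z).
New critical path: N4→N7→Z→N10→N13 = 4+5+9+3+4 = 25 ⇒ 25 hours.

25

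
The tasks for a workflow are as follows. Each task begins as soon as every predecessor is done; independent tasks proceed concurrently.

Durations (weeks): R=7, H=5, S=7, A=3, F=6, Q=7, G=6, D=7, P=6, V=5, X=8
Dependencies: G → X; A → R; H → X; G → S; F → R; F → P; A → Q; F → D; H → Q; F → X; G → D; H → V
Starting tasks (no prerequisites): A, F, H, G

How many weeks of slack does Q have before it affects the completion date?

2

Critical path: F→X = 6+8 = 14, so the finish is 14 weeks.
Longest path through Q: 12 weeks (earliest finish 12, latest finish 14).
Float = 14 − 12 = 2.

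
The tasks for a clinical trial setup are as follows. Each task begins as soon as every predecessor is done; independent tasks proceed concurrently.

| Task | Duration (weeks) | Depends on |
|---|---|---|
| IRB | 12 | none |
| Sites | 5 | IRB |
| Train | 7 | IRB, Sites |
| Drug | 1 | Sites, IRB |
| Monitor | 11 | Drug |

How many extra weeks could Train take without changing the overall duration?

Critical path: IRB→Sites→Drug→Monitor = 12+5+1+11 = 29, so the finish is 29 weeks.
Train finishes as early as 24 and must finish by 29.
Float = 29 − 24 = 5.

5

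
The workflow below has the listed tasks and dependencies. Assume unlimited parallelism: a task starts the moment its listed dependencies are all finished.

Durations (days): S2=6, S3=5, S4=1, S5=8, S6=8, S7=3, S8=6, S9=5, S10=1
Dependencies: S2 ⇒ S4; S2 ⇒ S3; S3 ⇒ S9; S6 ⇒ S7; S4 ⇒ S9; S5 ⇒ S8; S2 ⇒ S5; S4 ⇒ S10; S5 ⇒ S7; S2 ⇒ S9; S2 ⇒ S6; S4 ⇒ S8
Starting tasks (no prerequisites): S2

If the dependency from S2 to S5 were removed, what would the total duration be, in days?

Original critical path: S2→S5→S8 = 6+8+6 = 20 ⇒ 20 days.
Without S2→S5, S5's earliest start moves from 6 to 0.
The longest chain is now S2→S6→S7 = 6+8+3 = 17, so the job takes 17 days.

17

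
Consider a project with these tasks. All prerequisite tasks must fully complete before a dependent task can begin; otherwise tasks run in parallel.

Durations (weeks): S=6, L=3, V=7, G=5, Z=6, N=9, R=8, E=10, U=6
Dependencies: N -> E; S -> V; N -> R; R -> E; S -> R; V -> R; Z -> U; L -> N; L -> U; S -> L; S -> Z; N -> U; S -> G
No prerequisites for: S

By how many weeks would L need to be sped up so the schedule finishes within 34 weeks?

2

Current finish: 36 weeks; target: 34.
L is on every critical path, so each week cut from L cuts the finish by one (this holds down to a finish of 34).
Need 36 − 34 = 2 weeks off L → L becomes 1 week, finish becomes 34.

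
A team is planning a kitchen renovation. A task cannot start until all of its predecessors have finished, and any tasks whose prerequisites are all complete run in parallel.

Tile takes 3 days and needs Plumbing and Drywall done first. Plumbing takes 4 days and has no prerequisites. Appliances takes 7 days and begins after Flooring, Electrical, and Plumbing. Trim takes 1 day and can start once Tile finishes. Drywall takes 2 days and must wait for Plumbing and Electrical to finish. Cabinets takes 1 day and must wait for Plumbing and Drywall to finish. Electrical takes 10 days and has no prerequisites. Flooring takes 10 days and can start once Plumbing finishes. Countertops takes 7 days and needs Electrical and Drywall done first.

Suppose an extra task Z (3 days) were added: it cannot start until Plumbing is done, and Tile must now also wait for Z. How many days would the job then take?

21

Originally the job takes 21 days.
With Z inserted, Tile now waits for max(Plumbing, Drywall, Z).
New critical path: Plumbing→Flooring→Appliances = 4+10+7 = 21 ⇒ 21 days.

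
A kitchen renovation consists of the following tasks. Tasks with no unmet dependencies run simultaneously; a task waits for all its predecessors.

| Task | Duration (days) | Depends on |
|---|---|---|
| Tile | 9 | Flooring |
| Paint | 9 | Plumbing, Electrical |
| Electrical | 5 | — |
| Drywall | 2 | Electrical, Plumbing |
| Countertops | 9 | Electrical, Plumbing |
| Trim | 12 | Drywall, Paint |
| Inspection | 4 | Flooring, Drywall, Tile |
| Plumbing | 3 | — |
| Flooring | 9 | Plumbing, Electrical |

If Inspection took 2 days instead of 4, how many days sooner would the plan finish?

1

Baseline: Electrical→Flooring→Tile→Inspection = 5+9+9+4 = 27 → 27 days.
Inspection is on the critical path; changing it to 2 makes that path 25 days.
Now Electrical→Paint→Trim = 5+9+12 = 26 is longest, so the finish becomes 26 days.
Change in finish: 26 − 27 = -1 days.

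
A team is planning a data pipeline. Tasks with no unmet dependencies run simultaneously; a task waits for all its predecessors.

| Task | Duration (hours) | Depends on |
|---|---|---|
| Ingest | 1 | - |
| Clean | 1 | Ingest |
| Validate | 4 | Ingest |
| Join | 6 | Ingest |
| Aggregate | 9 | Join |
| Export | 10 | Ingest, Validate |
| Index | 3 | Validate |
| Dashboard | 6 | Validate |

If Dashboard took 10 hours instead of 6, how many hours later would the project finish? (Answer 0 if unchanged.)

Critical path before the change: Ingest→Join→Aggregate = 1+6+9 = 16 giving 16 hours.
The longest path through Dashboard is only 11 hours, so Dashboard has float 5.
That remains the longest chain; total 16 hours.
Change in finish: 16 − 16 = +0 hours.

0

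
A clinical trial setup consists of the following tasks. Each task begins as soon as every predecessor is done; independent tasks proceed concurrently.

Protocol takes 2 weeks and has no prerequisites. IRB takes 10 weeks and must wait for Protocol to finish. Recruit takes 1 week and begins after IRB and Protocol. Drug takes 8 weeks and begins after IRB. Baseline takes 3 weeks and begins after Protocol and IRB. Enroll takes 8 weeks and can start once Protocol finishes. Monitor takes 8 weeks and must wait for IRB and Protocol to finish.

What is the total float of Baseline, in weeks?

The longest chain is Protocol→IRB→Drug = 2+10+8 = 20; overall finish 20 weeks.
The longest chain containing Baseline totals 15 weeks.
Float = 20 − 15 = 5.

5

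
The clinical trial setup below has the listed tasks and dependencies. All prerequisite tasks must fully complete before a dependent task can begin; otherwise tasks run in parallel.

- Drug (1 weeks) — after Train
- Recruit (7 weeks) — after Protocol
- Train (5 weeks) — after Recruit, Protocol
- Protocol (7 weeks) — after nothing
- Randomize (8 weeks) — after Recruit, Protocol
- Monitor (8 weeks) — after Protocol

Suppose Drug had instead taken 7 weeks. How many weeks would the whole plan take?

Actual critical path: Protocol→Recruit→Randomize = 7+7+8 = 22 ⇒ 22 weeks.
Drug is off the critical path — its longest chain is 20 weeks, giving 2 of slack.
Now Protocol→Recruit→Train→Drug = 7+7+5+7 = 26 is longest, so the finish becomes 26 weeks.

26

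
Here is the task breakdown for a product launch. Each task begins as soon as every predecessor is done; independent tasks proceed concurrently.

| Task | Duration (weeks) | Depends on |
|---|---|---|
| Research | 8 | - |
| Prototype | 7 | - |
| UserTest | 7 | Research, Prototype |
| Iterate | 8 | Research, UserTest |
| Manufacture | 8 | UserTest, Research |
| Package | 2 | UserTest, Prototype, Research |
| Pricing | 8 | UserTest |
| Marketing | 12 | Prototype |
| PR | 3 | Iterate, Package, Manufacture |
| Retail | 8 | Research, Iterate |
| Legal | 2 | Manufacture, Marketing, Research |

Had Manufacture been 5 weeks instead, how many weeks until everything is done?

As given, the longest chain is Research→UserTest→Iterate→Retail = 8+7+8+8 = 31, so the finish is 31 weeks.
Manufacture is off the critical path — its longest chain is 26 weeks, giving 5 of slack.
No other chain overtakes it, so the finish is 31 weeks.

31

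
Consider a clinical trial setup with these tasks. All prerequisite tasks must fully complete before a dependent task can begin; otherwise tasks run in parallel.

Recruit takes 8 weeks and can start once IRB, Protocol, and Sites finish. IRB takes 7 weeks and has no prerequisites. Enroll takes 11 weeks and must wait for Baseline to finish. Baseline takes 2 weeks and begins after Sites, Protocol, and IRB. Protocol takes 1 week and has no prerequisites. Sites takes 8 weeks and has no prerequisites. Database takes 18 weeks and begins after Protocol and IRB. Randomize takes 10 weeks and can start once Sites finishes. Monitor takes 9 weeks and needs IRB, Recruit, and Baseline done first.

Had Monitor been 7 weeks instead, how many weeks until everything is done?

25

The binding path is Sites→Recruit→Monitor = 8+8+9 = 25; finish at 25 weeks.
Monitor lies on that path, so at 7 weeks the path becomes 23 weeks.
Now IRB→Database = 7+18 = 25 is longest, so the finish becomes 25 weeks.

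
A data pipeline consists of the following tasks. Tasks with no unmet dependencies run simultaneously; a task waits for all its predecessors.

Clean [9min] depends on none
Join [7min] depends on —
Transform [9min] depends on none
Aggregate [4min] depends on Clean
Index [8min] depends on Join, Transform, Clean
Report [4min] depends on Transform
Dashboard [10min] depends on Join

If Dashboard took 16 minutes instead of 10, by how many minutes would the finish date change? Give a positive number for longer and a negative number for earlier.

As given, the longest chain is Join→Dashboard = 7+10 = 17, so the finish is 17 minutes.
Dashboard is on the critical path; changing it to 16 makes that path 23 minutes.
No other chain overtakes it, so the finish is 23 minutes.
Change in finish: 23 − 17 = +6 minutes.

6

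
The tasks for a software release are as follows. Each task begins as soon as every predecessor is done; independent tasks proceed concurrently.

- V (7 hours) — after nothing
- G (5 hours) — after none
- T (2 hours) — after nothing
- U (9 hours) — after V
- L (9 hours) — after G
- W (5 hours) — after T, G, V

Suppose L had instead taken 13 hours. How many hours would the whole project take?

Baseline: V→U = 7+9 = 16 → 16 hours.
The longest path through L is only 14 hours, so L has float 2.
Now G→L = 5+13 = 18 is longest, so the finish becomes 18 hours.

18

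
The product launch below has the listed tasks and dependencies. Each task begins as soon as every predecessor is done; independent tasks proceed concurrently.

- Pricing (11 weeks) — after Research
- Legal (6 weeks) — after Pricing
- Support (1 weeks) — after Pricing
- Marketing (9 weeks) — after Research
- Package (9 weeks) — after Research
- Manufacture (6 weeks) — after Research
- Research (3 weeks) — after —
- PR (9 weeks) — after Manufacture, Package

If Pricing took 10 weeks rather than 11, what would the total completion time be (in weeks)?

21

Actual critical path: Research→Package→PR = 3+9+9 = 21 ⇒ 21 weeks.
Pricing is off the critical path — its longest chain is 20 weeks, giving 1 of slack.
The critical path is still Research→Package→PR; finish is now 21 weeks.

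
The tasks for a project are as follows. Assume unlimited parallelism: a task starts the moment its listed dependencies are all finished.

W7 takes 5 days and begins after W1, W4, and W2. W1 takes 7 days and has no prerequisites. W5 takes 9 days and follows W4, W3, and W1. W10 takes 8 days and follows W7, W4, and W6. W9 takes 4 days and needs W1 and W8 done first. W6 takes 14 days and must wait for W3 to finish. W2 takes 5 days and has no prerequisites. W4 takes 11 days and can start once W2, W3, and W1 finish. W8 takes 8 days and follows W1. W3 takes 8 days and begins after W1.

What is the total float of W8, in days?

The longest chain is W1→W3→W4→W7→W10 = 7+8+11+5+8 = 39; overall finish 39 days.
W8 finishes as early as 15 and must finish by 35.
Slack of W8 = 27 − 7 = 20 days.

20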